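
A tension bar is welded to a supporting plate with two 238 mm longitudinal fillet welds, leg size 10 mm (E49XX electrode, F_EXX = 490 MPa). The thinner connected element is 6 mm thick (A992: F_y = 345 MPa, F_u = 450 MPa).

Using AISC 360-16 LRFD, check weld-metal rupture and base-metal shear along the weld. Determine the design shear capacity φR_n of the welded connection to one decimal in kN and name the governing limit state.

Weld metal: throat = 0.707×10 = 7.07 mm, L = 2×238 = 476 mm. φR_n = 0.75 × 0.6 × 490 × 7.07 × 476 = 742.1 kN.
Base metal shear (6 mm plate): yield φR_n = 1.0×0.6×345×6×476 = 591.2 kN; rupture φR_n = 0.75×0.6×450×6×476 = 578.3 kN; take 578.3 kN (rupture).
Governing: min(742.1, 578.3) = 578.3 kN → base-metal shear.

578.3 kN (base-metal shear governs)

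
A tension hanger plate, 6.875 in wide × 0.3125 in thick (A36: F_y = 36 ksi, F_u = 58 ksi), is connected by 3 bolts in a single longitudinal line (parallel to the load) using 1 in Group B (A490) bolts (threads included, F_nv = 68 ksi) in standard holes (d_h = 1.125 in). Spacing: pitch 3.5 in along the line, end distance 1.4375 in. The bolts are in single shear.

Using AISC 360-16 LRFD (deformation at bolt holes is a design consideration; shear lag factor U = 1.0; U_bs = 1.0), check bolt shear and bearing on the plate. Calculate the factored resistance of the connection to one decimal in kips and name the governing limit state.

79.5 kips (bearing governs)

Bolt shear: A_b = π(1)²/4 = 0.7854 in². φR_n = 0.75 × 68 × 0.7854 × 3 × 1 = 120.2 kips.
Bearing (0.3125 in plate, F_u = 58 ksi): end bolts L_c = 1.4375 − 1.125/2 = 0.875, R_n = min(1.2×0.875×0.3125×58, 2.4×1×0.3125×58) = 19.031 kips/bolt; interior L_c = 3.5 − 1.125 = 2.375, R_n = 43.5 kips/bolt. φR_n = 0.75 × (1×19.031 + 2×43.5) = 79.5 kips.
Governing: min(120.2, 79.5) = 79.5 kips → bearing.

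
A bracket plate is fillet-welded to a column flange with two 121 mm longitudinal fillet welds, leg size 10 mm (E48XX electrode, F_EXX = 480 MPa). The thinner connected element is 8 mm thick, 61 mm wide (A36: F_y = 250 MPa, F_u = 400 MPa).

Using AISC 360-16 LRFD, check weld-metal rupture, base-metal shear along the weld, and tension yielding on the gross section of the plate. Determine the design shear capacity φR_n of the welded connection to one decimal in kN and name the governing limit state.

109.8 kN (gross-section yield governs)

Weld metal: throat = 0.707×10 = 7.07 mm, L = 2×121 = 242 mm. φR_n = 0.75 × 0.6 × 480 × 7.07 × 242 = 369.6 kN.
Base metal shear (8 mm plate): yield φR_n = 1.0×0.6×250×8×242 = 290.4 kN; rupture φR_n = 0.75×0.6×400×8×242 = 348.5 kN; take 290.4 kN (yield).
Tension yield (gross): A_g = 61×8 = 488 mm². φR_n = 0.90 × 250 × 488 = 109.8 kN.
Governing: min(369.6, 290.4, 109.8) = 109.8 kN → gross-section yield.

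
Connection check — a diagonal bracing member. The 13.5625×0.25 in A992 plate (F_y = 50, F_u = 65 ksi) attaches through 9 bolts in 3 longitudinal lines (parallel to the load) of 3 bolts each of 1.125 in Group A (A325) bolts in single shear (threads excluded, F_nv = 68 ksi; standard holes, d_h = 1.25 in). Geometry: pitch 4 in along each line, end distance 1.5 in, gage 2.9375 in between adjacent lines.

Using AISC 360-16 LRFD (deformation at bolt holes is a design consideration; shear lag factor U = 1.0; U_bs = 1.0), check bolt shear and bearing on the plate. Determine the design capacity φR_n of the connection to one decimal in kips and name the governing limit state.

Bolt shear: A_b = π(1.125)²/4 = 0.99402 in². φR_n = 0.75 × 68 × 0.99402 × 9 × 1 = 456.3 kips.
Bearing (0.25 in plate, F_u = 65 ksi): end bolts L_c = 1.5 − 1.25/2 = 0.875, R_n = min(1.2×0.875×0.25×65, 2.4×1.125×0.25×65) = 17.063 kips/bolt; interior L_c = 4 − 1.25 = 2.75, R_n = 43.875 kips/bolt. φR_n = 0.75 × (3×17.063 + 6×43.875) = 235.8 kips.
Governing: min(456.3, 235.8) = 235.8 kips → bearing.

235.8 kips (bearing governs)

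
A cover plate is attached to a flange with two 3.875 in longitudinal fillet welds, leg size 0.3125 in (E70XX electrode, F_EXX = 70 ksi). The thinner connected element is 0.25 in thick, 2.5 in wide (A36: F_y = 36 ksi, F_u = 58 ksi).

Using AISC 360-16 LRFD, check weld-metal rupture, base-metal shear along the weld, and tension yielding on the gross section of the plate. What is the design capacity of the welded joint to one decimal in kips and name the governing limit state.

Weld metal: throat = 0.707×0.3125 = 0.22094 in, L = 2×3.875 = 7.75 in. φR_n = 0.75 × 0.6 × 70 × 0.22094 × 7.75 = 53.9 kips.
Base metal shear (0.25 in plate): yield φR_n = 1.0×0.6×36×0.25×7.75 = 41.9 kips; rupture φR_n = 0.75×0.6×58×0.25×7.75 = 50.6 kips; take 41.9 kips (yield).
Tension yield (gross): A_g = 2.5×0.25 = 0.625 in². φR_n = 0.90 × 36 × 0.625 = 20.3 kips.
Governing: min(53.9, 41.9, 20.3) = 20.3 kips → gross-section yield.

20.3 kips (gross-section yield governs)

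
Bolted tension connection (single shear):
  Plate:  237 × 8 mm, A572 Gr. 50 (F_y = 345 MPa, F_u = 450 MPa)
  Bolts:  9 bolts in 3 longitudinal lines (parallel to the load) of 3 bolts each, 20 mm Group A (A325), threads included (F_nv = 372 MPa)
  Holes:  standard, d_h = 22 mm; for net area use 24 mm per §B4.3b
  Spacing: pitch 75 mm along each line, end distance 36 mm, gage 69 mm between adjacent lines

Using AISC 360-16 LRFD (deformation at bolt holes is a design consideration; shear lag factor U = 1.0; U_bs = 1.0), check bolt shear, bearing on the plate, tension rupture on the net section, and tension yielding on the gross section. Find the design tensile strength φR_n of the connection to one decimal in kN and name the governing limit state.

445.5 kN (net-section rupture governs)

Bolt shear: A_b = π(20)²/4 = 314.16 mm². φR_n = 0.75 × 372 × 314.16 × 9 × 1 = 788.9 kN.
Bearing (8 mm plate, F_u = 450 MPa): end bolts L_c = 36 − 22/2 = 25, R_n = min(1.2×25×8×450, 2.4×20×8×450) = 108 kN/bolt; interior L_c = 75 − 22 = 53, R_n = 172.8 kN/bolt. φR_n = 0.75 × (3×108 + 6×172.8) = 1020.6 kN.
Tension rupture (net): A_n = (237 − 3×24)×8 = 1320 mm² (U = 1.0, A_e = A_n). φR_n = 0.75 × 450 × 1320 = 445.5 kN.
Tension yield (gross): A_g = 237×8 = 1896 mm². φR_n = 0.90 × 345 × 1896 = 588.7 kN.
Governing: min(788.9, 1020.6, 445.5, 588.7) = 445.5 kN → net-section rupture.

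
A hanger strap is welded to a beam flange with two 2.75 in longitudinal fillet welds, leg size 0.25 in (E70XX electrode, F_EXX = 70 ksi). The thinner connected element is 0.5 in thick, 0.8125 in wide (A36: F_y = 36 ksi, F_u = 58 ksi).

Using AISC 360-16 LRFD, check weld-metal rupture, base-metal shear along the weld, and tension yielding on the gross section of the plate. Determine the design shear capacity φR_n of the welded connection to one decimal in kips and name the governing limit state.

13.2 kips (gross-section yield governs)

Weld metal: throat = 0.707×0.25 = 0.17675 in, L = 2×2.75 = 5.5 in. φR_n = 0.75 × 0.6 × 70 × 0.17675 × 5.5 = 30.6 kips.
Base metal shear (0.5 in plate): yield φR_n = 1.0×0.6×36×0.5×5.5 = 59.4 kips; rupture φR_n = 0.75×0.6×58×0.5×5.5 = 71.8 kips; take 59.4 kips (yield).
Tension yield (gross): A_g = 0.8125×0.5 = 0.40625 in². φR_n = 0.90 × 36 × 0.40625 = 13.2 kips.
Governing: min(30.6, 59.4, 13.2) = 13.2 kips → gross-section yield.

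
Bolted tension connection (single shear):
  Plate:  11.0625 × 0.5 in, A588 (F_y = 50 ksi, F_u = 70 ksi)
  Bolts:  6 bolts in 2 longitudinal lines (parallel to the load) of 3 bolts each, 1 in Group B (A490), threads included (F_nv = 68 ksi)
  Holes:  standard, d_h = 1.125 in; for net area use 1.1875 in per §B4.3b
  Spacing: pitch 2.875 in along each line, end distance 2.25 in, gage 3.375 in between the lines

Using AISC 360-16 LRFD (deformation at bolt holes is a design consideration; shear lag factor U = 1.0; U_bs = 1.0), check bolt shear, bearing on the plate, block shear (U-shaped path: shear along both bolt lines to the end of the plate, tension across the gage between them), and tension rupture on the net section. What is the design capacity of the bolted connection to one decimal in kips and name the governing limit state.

215.9 kips (block shear governs)

Bolt shear: A_b = π(1)²/4 = 0.7854 in². φR_n = 0.75 × 68 × 0.7854 × 6 × 1 = 240.3 kips.
Bearing (0.5 in plate, F_u = 70 ksi): end bolts L_c = 2.25 − 1.125/2 = 1.6875, R_n = min(1.2×1.6875×0.5×70, 2.4×1×0.5×70) = 70.875 kips/bolt; interior L_c = 2.875 − 1.125 = 1.75, R_n = 73.5 kips/bolt. φR_n = 0.75 × (2×70.875 + 4×73.5) = 326.8 kips.
Block shear: shear path 2×[2.25+2×2.875] = 2×8 in, A_gv = 8, A_nv = 2×(8 − 2.5×1.1875)×0.5 = 5.0313 in²; tension across gage: (3.375 − 1×1.1875)×0.5 = 1.0938 in². R_n = min(0.6×70×5.0313, 0.6×50×8) + 1.0×70×1.0938 = min(211.31, 240) + 76.566 = 287.88 kips. φR_n = 0.75 × 287.88 = 215.9 kips.
Tension rupture (net): A_n = (11.0625 − 2×1.1875)×0.5 = 4.3438 in² (U = 1.0, A_e = A_n). φR_n = 0.75 × 70 × 4.3438 = 228.0 kips.
Governing: min(240.3, 326.8, 215.9, 228.0) = 215.9 kips → block shear.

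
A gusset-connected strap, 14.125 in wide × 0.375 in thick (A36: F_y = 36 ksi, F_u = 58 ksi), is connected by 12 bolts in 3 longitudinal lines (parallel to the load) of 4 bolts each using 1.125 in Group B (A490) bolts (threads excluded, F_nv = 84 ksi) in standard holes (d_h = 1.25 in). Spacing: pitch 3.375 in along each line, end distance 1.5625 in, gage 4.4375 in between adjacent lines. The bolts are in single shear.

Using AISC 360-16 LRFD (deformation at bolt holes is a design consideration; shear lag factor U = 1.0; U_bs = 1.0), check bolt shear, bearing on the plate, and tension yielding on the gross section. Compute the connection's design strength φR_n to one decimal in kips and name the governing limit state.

Bolt shear: A_b = π(1.125)²/4 = 0.99402 in². φR_n = 0.75 × 84 × 0.99402 × 12 × 1 = 751.5 kips.
Bearing (0.375 in plate, F_u = 58 ksi): end bolts L_c = 1.5625 − 1.25/2 = 0.9375, R_n = min(1.2×0.9375×0.375×58, 2.4×1.125×0.375×58) = 24.469 kips/bolt; interior L_c = 3.375 − 1.25 = 2.125, R_n = 55.463 kips/bolt. φR_n = 0.75 × (3×24.469 + 9×55.463) = 429.4 kips.
Tension yield (gross): A_g = 14.125×0.375 = 5.2969 in². φR_n = 0.90 × 36 × 5.2969 = 171.6 kips.
Governing: min(751.5, 429.4, 171.6) = 171.6 kips → gross-section yield.

171.6 kips (gross-section yield governs)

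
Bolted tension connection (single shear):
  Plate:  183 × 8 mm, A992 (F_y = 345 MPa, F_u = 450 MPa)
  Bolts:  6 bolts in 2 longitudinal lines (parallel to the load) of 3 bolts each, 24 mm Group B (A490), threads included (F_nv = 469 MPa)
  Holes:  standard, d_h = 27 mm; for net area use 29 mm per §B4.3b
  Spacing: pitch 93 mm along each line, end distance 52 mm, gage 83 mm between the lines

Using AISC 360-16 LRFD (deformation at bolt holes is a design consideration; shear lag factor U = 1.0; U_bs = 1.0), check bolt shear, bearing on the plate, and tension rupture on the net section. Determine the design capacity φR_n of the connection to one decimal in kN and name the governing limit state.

337.5 kN (net-section rupture governs)

Bolt shear: A_b = π(24)²/4 = 452.39 mm². φR_n = 0.75 × 469 × 452.39 × 6 × 1 = 954.8 kN.
Bearing (8 mm plate, F_u = 450 MPa): end bolts L_c = 52 − 27/2 = 38.5, R_n = min(1.2×38.5×8×450, 2.4×24×8×450) = 166.32 kN/bolt; interior L_c = 93 − 27 = 66, R_n = 207.36 kN/bolt. φR_n = 0.75 × (2×166.32 + 4×207.36) = 871.6 kN.
Tension rupture (net): A_n = (183 − 2×29)×8 = 1000 mm² (U = 1.0, A_e = A_n). φR_n = 0.75 × 450 × 1000 = 337.5 kN.
Governing: min(954.8, 871.6, 337.5) = 337.5 kN → net-section rupture.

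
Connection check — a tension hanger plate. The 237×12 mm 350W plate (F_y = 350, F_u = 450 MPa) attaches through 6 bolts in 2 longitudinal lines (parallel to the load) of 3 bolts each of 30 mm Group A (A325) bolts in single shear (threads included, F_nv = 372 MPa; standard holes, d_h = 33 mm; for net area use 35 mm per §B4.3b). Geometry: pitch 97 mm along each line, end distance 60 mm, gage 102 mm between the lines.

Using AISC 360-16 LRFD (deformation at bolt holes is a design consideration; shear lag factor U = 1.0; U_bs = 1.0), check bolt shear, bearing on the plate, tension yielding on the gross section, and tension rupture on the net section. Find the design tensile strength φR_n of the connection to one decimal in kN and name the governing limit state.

676.4 kN (net-section rupture governs)

Bolt shear: A_b = π(30)²/4 = 706.86 mm². φR_n = 0.75 × 372 × 706.86 × 6 × 1 = 1183.3 kN.
Bearing (12 mm plate, F_u = 450 MPa): end bolts L_c = 60 − 33/2 = 43.5, R_n = min(1.2×43.5×12×450, 2.4×30×12×450) = 281.88 kN/bolt; interior L_c = 97 − 33 = 64, R_n = 388.8 kN/bolt. φR_n = 0.75 × (2×281.88 + 4×388.8) = 1589.2 kN.
Tension yield (gross): A_g = 237×12 = 2844 mm². φR_n = 0.90 × 350 × 2844 = 895.9 kN.
Tension rupture (net): A_n = (237 − 2×35)×12 = 2004 mm² (U = 1.0, A_e = A_n). φR_n = 0.75 × 450 × 2004 = 676.4 kN.
Governing: min(1183.3, 1589.2, 895.9, 676.4) = 676.4 kN → net-section rupture.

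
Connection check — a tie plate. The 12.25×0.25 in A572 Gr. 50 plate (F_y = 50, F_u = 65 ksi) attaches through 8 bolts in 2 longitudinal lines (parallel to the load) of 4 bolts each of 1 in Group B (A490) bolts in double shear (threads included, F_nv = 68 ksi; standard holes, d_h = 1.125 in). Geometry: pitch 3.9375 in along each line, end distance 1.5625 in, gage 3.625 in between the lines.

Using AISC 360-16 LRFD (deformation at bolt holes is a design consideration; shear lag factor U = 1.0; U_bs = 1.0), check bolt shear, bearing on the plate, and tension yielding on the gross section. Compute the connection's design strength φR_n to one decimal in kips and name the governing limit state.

137.8 kips (gross-section yield governs)

Bolt shear: A_b = π(1)²/4 = 0.7854 in². φR_n = 0.75 × 68 × 0.7854 × 8 × 2 = 640.9 kips.
Bearing (0.25 in plate, F_u = 65 ksi): end bolts L_c = 1.5625 − 1.125/2 = 1, R_n = min(1.2×1×0.25×65, 2.4×1×0.25×65) = 19.5 kips/bolt; interior L_c = 3.9375 − 1.125 = 2.8125, R_n = 39 kips/bolt. φR_n = 0.75 × (2×19.5 + 6×39) = 204.8 kips.
Tension yield (gross): A_g = 12.25×0.25 = 3.0625 in². φR_n = 0.90 × 50 × 3.0625 = 137.8 kips.
Governing: min(640.9, 204.8, 137.8) = 137.8 kips → gross-section yield.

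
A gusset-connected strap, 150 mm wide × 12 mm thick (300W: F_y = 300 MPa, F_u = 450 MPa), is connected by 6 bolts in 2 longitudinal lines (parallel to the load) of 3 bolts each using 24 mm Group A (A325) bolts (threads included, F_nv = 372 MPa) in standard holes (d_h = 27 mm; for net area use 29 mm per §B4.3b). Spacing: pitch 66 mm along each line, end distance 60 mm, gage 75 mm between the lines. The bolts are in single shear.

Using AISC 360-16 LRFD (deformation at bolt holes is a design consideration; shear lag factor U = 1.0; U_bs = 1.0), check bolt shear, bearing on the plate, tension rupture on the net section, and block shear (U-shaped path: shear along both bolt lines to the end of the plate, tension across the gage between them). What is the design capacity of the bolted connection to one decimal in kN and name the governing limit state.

Bolt shear: A_b = π(24)²/4 = 452.39 mm². φR_n = 0.75 × 372 × 452.39 × 6 × 1 = 757.3 kN.
Bearing (12 mm plate, F_u = 450 MPa): end bolts L_c = 60 − 27/2 = 46.5, R_n = min(1.2×46.5×12×450, 2.4×24×12×450) = 301.32 kN/bolt; interior L_c = 66 − 27 = 39, R_n = 252.72 kN/bolt. φR_n = 0.75 × (2×301.32 + 4×252.72) = 1210.1 kN.
Tension rupture (net): A_n = (150 − 2×29)×12 = 1104 mm² (U = 1.0, A_e = A_n). φR_n = 0.75 × 450 × 1104 = 372.6 kN.
Block shear: shear path 2×[60+2×66] = 2×192 mm, A_gv = 4608, A_nv = 2×(192 − 2.5×29)×12 = 2868 mm²; tension across gage: (75 − 1×29)×12 = 552 mm². R_n = min(0.6×450×2868, 0.6×300×4608) + 1.0×450×552 = min(774.36, 829.44) + 248.4 = 1022.8 kN. φR_n = 0.75 × 1022.8 = 767.1 kN.
Governing: min(757.3, 1210.1, 372.6, 767.1) = 372.6 kN → net-section rupture.

372.6 kN (net-section rupture governs)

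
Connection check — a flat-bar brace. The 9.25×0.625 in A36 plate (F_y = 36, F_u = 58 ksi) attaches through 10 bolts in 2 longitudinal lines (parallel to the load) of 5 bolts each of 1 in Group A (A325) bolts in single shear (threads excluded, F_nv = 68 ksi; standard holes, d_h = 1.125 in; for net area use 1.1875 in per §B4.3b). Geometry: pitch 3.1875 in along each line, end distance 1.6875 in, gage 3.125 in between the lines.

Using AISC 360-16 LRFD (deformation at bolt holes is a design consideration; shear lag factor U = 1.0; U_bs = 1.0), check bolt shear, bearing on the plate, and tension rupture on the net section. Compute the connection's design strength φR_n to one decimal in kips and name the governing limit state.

Bolt shear: A_b = π(1)²/4 = 0.7854 in². φR_n = 0.75 × 68 × 0.7854 × 10 × 1 = 400.6 kips.
Bearing (0.625 in plate, F_u = 58 ksi): end bolts L_c = 1.6875 − 1.125/2 = 1.125, R_n = min(1.2×1.125×0.625×58, 2.4×1×0.625×58) = 48.938 kips/bolt; interior L_c = 3.1875 − 1.125 = 2.0625, R_n = 87 kips/bolt. φR_n = 0.75 × (2×48.938 + 8×87) = 595.4 kips.
Tension rupture (net): A_n = (9.25 − 2×1.1875)×0.625 = 4.2969 in² (U = 1.0, A_e = A_n). φR_n = 0.75 × 58 × 4.2969 = 186.9 kips.
Governing: min(400.6, 595.4, 186.9) = 186.9 kips → net-section rupture.

186.9 kips (net-section rupture governs)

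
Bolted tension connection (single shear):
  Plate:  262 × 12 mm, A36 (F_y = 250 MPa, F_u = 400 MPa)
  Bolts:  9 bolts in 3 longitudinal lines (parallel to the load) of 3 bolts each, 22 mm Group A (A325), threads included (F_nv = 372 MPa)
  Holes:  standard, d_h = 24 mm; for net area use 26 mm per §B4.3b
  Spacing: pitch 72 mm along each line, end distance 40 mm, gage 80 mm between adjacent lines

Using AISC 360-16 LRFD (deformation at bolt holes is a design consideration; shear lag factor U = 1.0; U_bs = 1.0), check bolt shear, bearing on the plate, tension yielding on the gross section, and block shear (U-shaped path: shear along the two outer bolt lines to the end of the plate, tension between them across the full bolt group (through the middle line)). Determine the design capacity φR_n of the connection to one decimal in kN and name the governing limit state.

Bolt shear: A_b = π(22)²/4 = 380.13 mm². φR_n = 0.75 × 372 × 380.13 × 9 × 1 = 954.5 kN.
Bearing (12 mm plate, F_u = 400 MPa): end bolts L_c = 40 − 24/2 = 28, R_n = min(1.2×28×12×400, 2.4×22×12×400) = 161.28 kN/bolt; interior L_c = 72 − 24 = 48, R_n = 253.44 kN/bolt. φR_n = 0.75 × (3×161.28 + 6×253.44) = 1503.4 kN.
Tension yield (gross): A_g = 262×12 = 3144 mm². φR_n = 0.90 × 250 × 3144 = 707.4 kN.
Block shear: shear path 2×[40+2×72] = 2×184 mm, A_gv = 4416, A_nv = 2×(184 − 2.5×26)×12 = 2856 mm²; tension across gage: (160 − 2×26)×12 = 1296 mm². R_n = min(0.6×400×2856, 0.6×250×4416) + 1.0×400×1296 = min(685.44, 662.4) + 518.4 = 1180.8 kN. φR_n = 0.75 × 1180.8 = 885.6 kN.
Governing: min(954.5, 1503.4, 707.4, 885.6) = 707.4 kN → gross-section yield.

707.4 kN (gross-section yield governs)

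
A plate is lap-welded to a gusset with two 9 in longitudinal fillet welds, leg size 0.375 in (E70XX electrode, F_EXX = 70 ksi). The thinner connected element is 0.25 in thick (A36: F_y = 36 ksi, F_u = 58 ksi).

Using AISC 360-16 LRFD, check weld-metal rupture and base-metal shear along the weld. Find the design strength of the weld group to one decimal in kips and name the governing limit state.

97.2 kips (base-metal shear governs)

Weld metal: throat = 0.707×0.375 = 0.26513 in, L = 2×9 = 18 in. φR_n = 0.75 × 0.6 × 70 × 0.26513 × 18 = 150.3 kips.
Base metal shear (0.25 in plate): yield φR_n = 1.0×0.6×36×0.25×18 = 97.2 kips; rupture φR_n = 0.75×0.6×58×0.25×18 = 117.5 kips; take 97.2 kips (yield).
Governing: min(150.3, 97.2) = 97.2 kips → base-metal shear.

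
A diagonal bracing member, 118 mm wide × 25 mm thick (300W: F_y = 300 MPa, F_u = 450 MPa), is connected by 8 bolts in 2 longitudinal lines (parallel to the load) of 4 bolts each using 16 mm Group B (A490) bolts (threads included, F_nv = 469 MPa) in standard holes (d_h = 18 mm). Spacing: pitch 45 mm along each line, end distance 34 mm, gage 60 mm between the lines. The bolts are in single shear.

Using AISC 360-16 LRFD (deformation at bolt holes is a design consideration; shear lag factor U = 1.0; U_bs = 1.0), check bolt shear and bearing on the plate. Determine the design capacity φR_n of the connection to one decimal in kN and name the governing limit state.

565.8 kN (bolt shear governs)

Bolt shear: A_b = π(16)²/4 = 201.06 mm². φR_n = 0.75 × 469 × 201.06 × 8 × 1 = 565.8 kN.
Bearing (25 mm plate, F_u = 450 MPa): end bolts L_c = 34 − 18/2 = 25, R_n = min(1.2×25×25×450, 2.4×16×25×450) = 337.5 kN/bolt; interior L_c = 45 − 18 = 27, R_n = 364.5 kN/bolt. φR_n = 0.75 × (2×337.5 + 6×364.5) = 2146.5 kN.
Governing: min(565.8, 2146.5) = 565.8 kN → bolt shear.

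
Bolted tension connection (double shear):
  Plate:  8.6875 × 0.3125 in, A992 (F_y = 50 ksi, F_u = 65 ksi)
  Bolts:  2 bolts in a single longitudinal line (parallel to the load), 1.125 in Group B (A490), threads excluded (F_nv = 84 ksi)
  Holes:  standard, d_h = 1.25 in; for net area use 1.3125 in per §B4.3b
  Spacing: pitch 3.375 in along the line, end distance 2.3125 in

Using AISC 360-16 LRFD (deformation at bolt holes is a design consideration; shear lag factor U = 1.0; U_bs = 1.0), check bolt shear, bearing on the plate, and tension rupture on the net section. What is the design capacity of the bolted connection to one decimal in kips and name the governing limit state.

Bolt shear: A_b = π(1.125)²/4 = 0.99402 in². φR_n = 0.75 × 84 × 0.99402 × 2 × 2 = 250.5 kips.
Bearing (0.3125 in plate, F_u = 65 ksi): end bolts L_c = 2.3125 − 1.25/2 = 1.6875, R_n = min(1.2×1.6875×0.3125×65, 2.4×1.125×0.3125×65) = 41.133 kips/bolt; interior L_c = 3.375 − 1.25 = 2.125, R_n = 51.797 kips/bolt. φR_n = 0.75 × (1×41.133 + 1×51.797) = 69.7 kips.
Tension rupture (net): A_n = (8.6875 − 1×1.3125)×0.3125 = 2.3047 in² (U = 1.0, A_e = A_n). φR_n = 0.75 × 65 × 2.3047 = 112.4 kips.
Governing: min(250.5, 69.7, 112.4) = 69.7 kips → bearing.

69.7 kips (bearing governs)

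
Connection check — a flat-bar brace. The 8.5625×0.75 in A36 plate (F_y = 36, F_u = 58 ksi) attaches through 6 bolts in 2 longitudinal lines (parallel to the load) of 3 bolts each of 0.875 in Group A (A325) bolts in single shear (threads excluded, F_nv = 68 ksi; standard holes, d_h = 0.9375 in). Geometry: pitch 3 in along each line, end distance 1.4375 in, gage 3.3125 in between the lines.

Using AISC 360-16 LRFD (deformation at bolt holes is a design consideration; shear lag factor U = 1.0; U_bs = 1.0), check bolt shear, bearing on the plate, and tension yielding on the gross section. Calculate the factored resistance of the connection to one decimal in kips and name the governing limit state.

184.0 kips (bolt shear governs)

Bolt shear: A_b = π(0.875)²/4 = 0.60132 in². φR_n = 0.75 × 68 × 0.60132 × 6 × 1 = 184.0 kips.
Bearing (0.75 in plate, F_u = 58 ksi): end bolts L_c = 1.4375 − 0.9375/2 = 0.96875, R_n = min(1.2×0.96875×0.75×58, 2.4×0.875×0.75×58) = 50.569 kips/bolt; interior L_c = 3 − 0.9375 = 2.0625, R_n = 91.35 kips/bolt. φR_n = 0.75 × (2×50.569 + 4×91.35) = 349.9 kips.
Tension yield (gross): A_g = 8.5625×0.75 = 6.4219 in². φR_n = 0.90 × 36 × 6.4219 = 208.1 kips.
Governing: min(184.0, 349.9, 208.1) = 184.0 kips → bolt shear.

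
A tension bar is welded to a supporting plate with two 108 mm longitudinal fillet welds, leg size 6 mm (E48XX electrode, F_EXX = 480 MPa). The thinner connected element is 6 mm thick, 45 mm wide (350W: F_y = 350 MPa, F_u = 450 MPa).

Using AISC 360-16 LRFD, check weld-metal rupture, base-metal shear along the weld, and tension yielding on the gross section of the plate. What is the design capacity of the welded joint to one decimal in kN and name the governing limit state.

85.1 kN (gross-section yield governs)

Weld metal: throat = 0.707×6 = 4.242 mm, L = 2×108 = 216 mm. φR_n = 0.75 × 0.6 × 480 × 4.242 × 216 = 197.9 kN.
Base metal shear (6 mm plate): yield φR_n = 1.0×0.6×350×6×216 = 272.2 kN; rupture φR_n = 0.75×0.6×450×6×216 = 262.4 kN; take 262.4 kN (rupture).
Tension yield (gross): A_g = 45×6 = 270 mm². φR_n = 0.90 × 350 × 270 = 85.1 kN.
Governing: min(197.9, 262.4, 85.1) = 85.1 kN → gross-section yield.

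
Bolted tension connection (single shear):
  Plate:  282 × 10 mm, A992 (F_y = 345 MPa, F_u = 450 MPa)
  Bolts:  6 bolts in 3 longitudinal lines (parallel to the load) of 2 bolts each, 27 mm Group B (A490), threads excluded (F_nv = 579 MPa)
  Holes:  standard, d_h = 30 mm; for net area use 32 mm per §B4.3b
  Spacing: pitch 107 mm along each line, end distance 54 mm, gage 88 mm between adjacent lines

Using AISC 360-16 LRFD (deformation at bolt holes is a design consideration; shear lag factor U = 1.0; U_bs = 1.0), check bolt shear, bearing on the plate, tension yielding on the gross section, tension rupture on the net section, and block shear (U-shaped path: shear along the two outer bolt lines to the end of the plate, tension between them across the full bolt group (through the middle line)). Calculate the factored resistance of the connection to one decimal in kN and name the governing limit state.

Bolt shear: A_b = π(27)²/4 = 572.56 mm². φR_n = 0.75 × 579 × 572.56 × 6 × 1 = 1491.8 kN.
Bearing (10 mm plate, F_u = 450 MPa): end bolts L_c = 54 − 30/2 = 39, R_n = min(1.2×39×10×450, 2.4×27×10×450) = 210.6 kN/bolt; interior L_c = 107 − 30 = 77, R_n = 291.6 kN/bolt. φR_n = 0.75 × (3×210.6 + 3×291.6) = 1130.0 kN.
Tension yield (gross): A_g = 282×10 = 2820 mm². φR_n = 0.90 × 345 × 2820 = 875.6 kN.
Tension rupture (net): A_n = (282 − 3×32)×10 = 1860 mm² (U = 1.0, A_e = A_n). φR_n = 0.75 × 450 × 1860 = 627.8 kN.
Block shear: shear path 2×[54+1×107] = 2×161 mm, A_gv = 3220, A_nv = 2×(161 − 1.5×32)×10 = 2260 mm²; tension across gage: (176 − 2×32)×10 = 1120 mm². R_n = min(0.6×450×2260, 0.6×345×3220) + 1.0×450×1120 = min(610.2, 666.54) + 504 = 1114.2 kN. φR_n = 0.75 × 1114.2 = 835.7 kN.
Governing: min(1491.8, 1130.0, 875.6, 627.8, 835.7) = 627.8 kN → net-section rupture.

627.8 kN (net-section rupture governs)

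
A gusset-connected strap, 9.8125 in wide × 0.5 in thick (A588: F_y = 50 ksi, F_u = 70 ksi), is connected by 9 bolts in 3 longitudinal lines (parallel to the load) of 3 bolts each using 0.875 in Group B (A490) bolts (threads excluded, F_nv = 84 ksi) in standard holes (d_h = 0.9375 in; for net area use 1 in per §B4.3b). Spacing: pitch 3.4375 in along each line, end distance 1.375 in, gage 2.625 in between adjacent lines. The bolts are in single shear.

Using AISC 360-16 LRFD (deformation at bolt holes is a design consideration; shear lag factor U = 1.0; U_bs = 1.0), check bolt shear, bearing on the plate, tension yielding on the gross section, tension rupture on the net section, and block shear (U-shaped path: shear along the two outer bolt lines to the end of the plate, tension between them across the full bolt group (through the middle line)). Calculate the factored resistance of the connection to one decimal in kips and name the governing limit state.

178.8 kips (net-section rupture governs)

Bolt shear: A_b = π(0.875)²/4 = 0.60132 in². φR_n = 0.75 × 84 × 0.60132 × 9 × 1 = 340.9 kips.
Bearing (0.5 in plate, F_u = 70 ksi): end bolts L_c = 1.375 − 0.9375/2 = 0.90625, R_n = min(1.2×0.90625×0.5×70, 2.4×0.875×0.5×70) = 38.063 kips/bolt; interior L_c = 3.4375 − 0.9375 = 2.5, R_n = 73.5 kips/bolt. φR_n = 0.75 × (3×38.063 + 6×73.5) = 416.4 kips.
Tension yield (gross): A_g = 9.8125×0.5 = 4.9063 in². φR_n = 0.90 × 50 × 4.9063 = 220.8 kips.
Tension rupture (net): A_n = (9.8125 − 3×1)×0.5 = 3.4063 in² (U = 1.0, A_e = A_n). φR_n = 0.75 × 70 × 3.4063 = 178.8 kips.
Block shear: shear path 2×[1.375+2×3.4375] = 2×8.25 in, A_gv = 8.25, A_nv = 2×(8.25 − 2.5×1)×0.5 = 5.75 in²; tension across gage: (5.25 − 2×1)×0.5 = 1.625 in². R_n = min(0.6×70×5.75, 0.6×50×8.25) + 1.0×70×1.625 = min(241.5, 247.5) + 113.75 = 355.25 kips. φR_n = 0.75 × 355.25 = 266.4 kips.
Governing: min(340.9, 416.4, 220.8, 178.8, 266.4) = 178.8 kips → net-section rupture.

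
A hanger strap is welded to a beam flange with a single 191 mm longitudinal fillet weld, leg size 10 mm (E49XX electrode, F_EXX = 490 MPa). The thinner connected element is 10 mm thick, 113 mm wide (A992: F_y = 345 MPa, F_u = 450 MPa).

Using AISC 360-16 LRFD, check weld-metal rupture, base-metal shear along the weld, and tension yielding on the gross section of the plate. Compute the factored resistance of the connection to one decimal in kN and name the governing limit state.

Weld metal: throat = 0.707×10 = 7.07 mm, L = 191 mm. φR_n = 0.75 × 0.6 × 490 × 7.07 × 191 = 297.8 kN.
Base metal shear (10 mm plate): yield φR_n = 1.0×0.6×345×10×191 = 395.4 kN; rupture φR_n = 0.75×0.6×450×10×191 = 386.8 kN; take 386.8 kN (rupture).
Tension yield (gross): A_g = 113×10 = 1130 mm². φR_n = 0.90 × 345 × 1130 = 350.9 kN.
Governing: min(297.8, 386.8, 350.9) = 297.8 kN → weld metal.

297.8 kN (weld metal governs)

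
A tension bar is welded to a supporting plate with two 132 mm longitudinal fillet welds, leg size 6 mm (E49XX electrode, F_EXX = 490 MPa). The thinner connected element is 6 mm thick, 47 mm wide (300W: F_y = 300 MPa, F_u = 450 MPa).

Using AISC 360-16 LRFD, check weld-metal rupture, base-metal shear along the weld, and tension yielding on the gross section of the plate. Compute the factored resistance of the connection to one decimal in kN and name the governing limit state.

Weld metal: throat = 0.707×6 = 4.242 mm, L = 2×132 = 264 mm. φR_n = 0.75 × 0.6 × 490 × 4.242 × 264 = 246.9 kN.
Base metal shear (6 mm plate): yield φR_n = 1.0×0.6×300×6×264 = 285.1 kN; rupture φR_n = 0.75×0.6×450×6×264 = 320.8 kN; take 285.1 kN (yield).
Tension yield (gross): A_g = 47×6 = 282 mm². φR_n = 0.90 × 300 × 282 = 76.1 kN.
Governing: min(246.9, 285.1, 76.1) = 76.1 kN → gross-section yield.

76.1 kN (gross-section yield governs)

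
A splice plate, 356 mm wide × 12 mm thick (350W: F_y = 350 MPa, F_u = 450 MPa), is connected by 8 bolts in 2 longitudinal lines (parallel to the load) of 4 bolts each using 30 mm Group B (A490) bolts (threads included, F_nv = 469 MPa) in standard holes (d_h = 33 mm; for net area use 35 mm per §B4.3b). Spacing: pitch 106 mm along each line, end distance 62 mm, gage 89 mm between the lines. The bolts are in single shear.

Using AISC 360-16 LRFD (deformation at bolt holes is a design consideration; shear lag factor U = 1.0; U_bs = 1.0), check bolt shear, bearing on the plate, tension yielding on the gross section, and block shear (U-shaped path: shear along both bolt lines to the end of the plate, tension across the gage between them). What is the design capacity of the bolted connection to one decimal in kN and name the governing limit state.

1345.7 kN (gross-section yield governs)

Bolt shear: A_b = π(30)²/4 = 706.86 mm². φR_n = 0.75 × 469 × 706.86 × 8 × 1 = 1989.1 kN.
Bearing (12 mm plate, F_u = 450 MPa): end bolts L_c = 62 − 33/2 = 45.5, R_n = min(1.2×45.5×12×450, 2.4×30×12×450) = 294.84 kN/bolt; interior L_c = 106 − 33 = 73, R_n = 388.8 kN/bolt. φR_n = 0.75 × (2×294.84 + 6×388.8) = 2191.9 kN.
Tension yield (gross): A_g = 356×12 = 4272 mm². φR_n = 0.90 × 350 × 4272 = 1345.7 kN.
Block shear: shear path 2×[62+3×106] = 2×380 mm, A_gv = 9120, A_nv = 2×(380 − 3.5×35)×12 = 6180 mm²; tension across gage: (89 − 1×35)×12 = 648 mm². R_n = min(0.6×450×6180, 0.6×350×9120) + 1.0×450×648 = min(1668.6, 1915.2) + 291.6 = 1960.2 kN. φR_n = 0.75 × 1960.2 = 1470.2 kN.
Governing: min(1989.1, 2191.9, 1345.7, 1470.2) = 1345.7 kN → gross-section yield.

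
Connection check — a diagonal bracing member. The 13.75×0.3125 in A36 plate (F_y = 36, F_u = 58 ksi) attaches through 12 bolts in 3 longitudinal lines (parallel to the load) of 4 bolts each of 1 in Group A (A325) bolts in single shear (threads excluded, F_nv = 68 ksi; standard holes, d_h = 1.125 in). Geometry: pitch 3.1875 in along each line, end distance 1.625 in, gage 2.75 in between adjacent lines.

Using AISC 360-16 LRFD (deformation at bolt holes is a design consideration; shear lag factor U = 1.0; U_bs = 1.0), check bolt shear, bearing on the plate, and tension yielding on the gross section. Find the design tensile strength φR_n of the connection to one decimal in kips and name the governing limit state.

Bolt shear: A_b = π(1)²/4 = 0.7854 in². φR_n = 0.75 × 68 × 0.7854 × 12 × 1 = 480.7 kips.
Bearing (0.3125 in plate, F_u = 58 ksi): end bolts L_c = 1.625 − 1.125/2 = 1.0625, R_n = min(1.2×1.0625×0.3125×58, 2.4×1×0.3125×58) = 23.109 kips/bolt; interior L_c = 3.1875 − 1.125 = 2.0625, R_n = 43.5 kips/bolt. φR_n = 0.75 × (3×23.109 + 9×43.5) = 345.6 kips.
Tension yield (gross): A_g = 13.75×0.3125 = 4.2969 in². φR_n = 0.90 × 36 × 4.2969 = 139.2 kips.
Governing: min(480.7, 345.6, 139.2) = 139.2 kips → gross-section yield.

139.2 kips (gross-section yield governs)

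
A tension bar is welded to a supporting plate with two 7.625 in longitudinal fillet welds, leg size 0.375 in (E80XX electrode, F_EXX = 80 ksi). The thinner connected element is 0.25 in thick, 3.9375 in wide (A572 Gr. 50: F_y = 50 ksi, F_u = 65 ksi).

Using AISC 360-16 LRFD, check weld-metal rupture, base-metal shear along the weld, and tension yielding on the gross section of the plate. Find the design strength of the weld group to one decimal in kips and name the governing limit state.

Weld metal: throat = 0.707×0.375 = 0.26513 in, L = 2×7.625 = 15.25 in. φR_n = 0.75 × 0.6 × 80 × 0.26513 × 15.25 = 145.6 kips.
Base metal shear (0.25 in plate): yield φR_n = 1.0×0.6×50×0.25×15.25 = 114.4 kips; rupture φR_n = 0.75×0.6×65×0.25×15.25 = 111.5 kips; take 111.5 kips (rupture).
Tension yield (gross): A_g = 3.9375×0.25 = 0.98438 in². φR_n = 0.90 × 50 × 0.98438 = 44.3 kips.
Governing: min(145.6, 111.5, 44.3) = 44.3 kips → gross-section yield.

44.3 kips (gross-section yield governs)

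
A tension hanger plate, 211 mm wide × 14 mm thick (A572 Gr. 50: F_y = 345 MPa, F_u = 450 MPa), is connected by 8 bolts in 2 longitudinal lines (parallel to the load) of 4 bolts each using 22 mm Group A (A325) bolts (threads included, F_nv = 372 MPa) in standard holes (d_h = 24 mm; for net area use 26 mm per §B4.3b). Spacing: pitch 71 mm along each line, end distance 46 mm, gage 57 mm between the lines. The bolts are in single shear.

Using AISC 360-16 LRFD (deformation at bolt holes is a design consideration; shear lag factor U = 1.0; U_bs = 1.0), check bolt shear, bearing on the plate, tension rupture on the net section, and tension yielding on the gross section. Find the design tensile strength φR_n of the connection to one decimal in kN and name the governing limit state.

Bolt shear: A_b = π(22)²/4 = 380.13 mm². φR_n = 0.75 × 372 × 380.13 × 8 × 1 = 848.5 kN.
Bearing (14 mm plate, F_u = 450 MPa): end bolts L_c = 46 − 24/2 = 34, R_n = min(1.2×34×14×450, 2.4×22×14×450) = 257.04 kN/bolt; interior L_c = 71 − 24 = 47, R_n = 332.64 kN/bolt. φR_n = 0.75 × (2×257.04 + 6×332.64) = 1882.4 kN.
Tension rupture (net): A_n = (211 − 2×26)×14 = 2226 mm² (U = 1.0, A_e = A_n). φR_n = 0.75 × 450 × 2226 = 751.3 kN.
Tension yield (gross): A_g = 211×14 = 2954 mm². φR_n = 0.90 × 345 × 2954 = 917.2 kN.
Governing: min(848.5, 1882.4, 751.3, 917.2) = 751.3 kN → net-section rupture.

751.3 kN (net-section rupture governs)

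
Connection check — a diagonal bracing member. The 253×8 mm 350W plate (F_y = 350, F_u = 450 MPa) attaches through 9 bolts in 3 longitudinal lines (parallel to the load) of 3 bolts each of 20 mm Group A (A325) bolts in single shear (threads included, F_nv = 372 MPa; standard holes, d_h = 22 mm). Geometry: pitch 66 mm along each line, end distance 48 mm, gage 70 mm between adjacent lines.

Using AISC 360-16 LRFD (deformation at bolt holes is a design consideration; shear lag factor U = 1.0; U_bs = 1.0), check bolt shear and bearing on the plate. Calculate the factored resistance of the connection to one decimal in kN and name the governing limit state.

788.9 kN (bolt shear governs)

Bolt shear: A_b = π(20)²/4 = 314.16 mm². φR_n = 0.75 × 372 × 314.16 × 9 × 1 = 788.9 kN.
Bearing (8 mm plate, F_u = 450 MPa): end bolts L_c = 48 − 22/2 = 37, R_n = min(1.2×37×8×450, 2.4×20×8×450) = 159.84 kN/bolt; interior L_c = 66 − 22 = 44, R_n = 172.8 kN/bolt. φR_n = 0.75 × (3×159.84 + 6×172.8) = 1137.2 kN.
Governing: min(788.9, 1137.2) = 788.9 kN → bolt shear.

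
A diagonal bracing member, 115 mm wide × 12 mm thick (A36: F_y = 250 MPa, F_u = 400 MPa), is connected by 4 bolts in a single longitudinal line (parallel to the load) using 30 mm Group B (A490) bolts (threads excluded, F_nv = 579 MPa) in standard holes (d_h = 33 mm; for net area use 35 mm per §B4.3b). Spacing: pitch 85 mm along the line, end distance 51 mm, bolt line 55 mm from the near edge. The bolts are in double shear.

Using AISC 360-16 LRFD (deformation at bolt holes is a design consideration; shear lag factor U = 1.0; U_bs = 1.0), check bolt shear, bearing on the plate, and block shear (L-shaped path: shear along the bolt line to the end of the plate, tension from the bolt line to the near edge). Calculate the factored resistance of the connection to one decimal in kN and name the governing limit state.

531.4 kN (block shear governs)

Bolt shear: A_b = π(30)²/4 = 706.86 mm². φR_n = 0.75 × 579 × 706.86 × 4 × 2 = 2455.6 kN.
Bearing (12 mm plate, F_u = 400 MPa): end bolts L_c = 51 − 33/2 = 34.5, R_n = min(1.2×34.5×12×400, 2.4×30×12×400) = 198.72 kN/bolt; interior L_c = 85 − 33 = 52, R_n = 299.52 kN/bolt. φR_n = 0.75 × (1×198.72 + 3×299.52) = 823.0 kN.
Block shear: shear path 1×[51+3×85] = 1×306 mm, A_gv = 3672, A_nv = 1×(306 − 3.5×35)×12 = 2202 mm²; tension to near edge: (55 − 0.5×35)×12 = 450 mm². R_n = min(0.6×400×2202, 0.6×250×3672) + 1.0×400×450 = min(528.48, 550.8) + 180 = 708.48 kN. φR_n = 0.75 × 708.48 = 531.4 kN.
Governing: min(2455.6, 823.0, 531.4) = 531.4 kN → block shear.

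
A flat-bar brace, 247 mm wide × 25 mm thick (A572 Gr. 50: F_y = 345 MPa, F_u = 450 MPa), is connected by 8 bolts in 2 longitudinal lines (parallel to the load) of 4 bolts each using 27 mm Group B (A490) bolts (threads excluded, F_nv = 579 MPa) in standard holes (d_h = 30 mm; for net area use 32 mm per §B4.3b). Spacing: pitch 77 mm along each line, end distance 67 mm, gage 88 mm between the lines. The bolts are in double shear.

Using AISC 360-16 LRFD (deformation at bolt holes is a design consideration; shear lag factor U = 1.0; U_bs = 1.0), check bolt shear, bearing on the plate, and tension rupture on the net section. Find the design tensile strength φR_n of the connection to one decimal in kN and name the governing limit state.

Bolt shear: A_b = π(27)²/4 = 572.56 mm². φR_n = 0.75 × 579 × 572.56 × 8 × 2 = 3978.1 kN.
Bearing (25 mm plate, F_u = 450 MPa): end bolts L_c = 67 − 30/2 = 52, R_n = min(1.2×52×25×450, 2.4×27×25×450) = 702 kN/bolt; interior L_c = 77 − 30 = 47, R_n = 634.5 kN/bolt. φR_n = 0.75 × (2×702 + 6×634.5) = 3908.3 kN.
Tension rupture (net): A_n = (247 − 2×32)×25 = 4575 mm² (U = 1.0, A_e = A_n). φR_n = 0.75 × 450 × 4575 = 1544.1 kN.
Governing: min(3978.1, 3908.3, 1544.1) = 1544.1 kN → net-section rupture.

1544.1 kN (net-section rupture governs)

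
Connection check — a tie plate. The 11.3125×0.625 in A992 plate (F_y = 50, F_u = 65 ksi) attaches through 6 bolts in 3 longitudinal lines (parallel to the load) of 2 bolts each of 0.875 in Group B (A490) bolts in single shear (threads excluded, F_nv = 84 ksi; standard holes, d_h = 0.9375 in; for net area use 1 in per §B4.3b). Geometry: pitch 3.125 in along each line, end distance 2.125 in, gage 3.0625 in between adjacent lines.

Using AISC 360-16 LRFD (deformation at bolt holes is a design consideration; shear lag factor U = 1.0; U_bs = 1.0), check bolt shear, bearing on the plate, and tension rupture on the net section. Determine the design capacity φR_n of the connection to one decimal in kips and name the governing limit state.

227.3 kips (bolt shear governs)

Bolt shear: A_b = π(0.875)²/4 = 0.60132 in². φR_n = 0.75 × 84 × 0.60132 × 6 × 1 = 227.3 kips.
Bearing (0.625 in plate, F_u = 65 ksi): end bolts L_c = 2.125 − 0.9375/2 = 1.65625, R_n = min(1.2×1.65625×0.625×65, 2.4×0.875×0.625×65) = 80.742 kips/bolt; interior L_c = 3.125 − 0.9375 = 2.1875, R_n = 85.313 kips/bolt. φR_n = 0.75 × (3×80.742 + 3×85.313) = 373.6 kips.
Tension rupture (net): A_n = (11.3125 − 3×1)×0.625 = 5.1953 in² (U = 1.0, A_e = A_n). φR_n = 0.75 × 65 × 5.1953 = 253.3 kips.
Governing: min(227.3, 373.6, 253.3) = 227.3 kips → bolt shear.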